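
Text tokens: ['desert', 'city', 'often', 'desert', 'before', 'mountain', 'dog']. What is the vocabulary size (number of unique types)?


Listing all tokens and tracking unique types:
  Token 1: 'desert' -> NEW (unique so far: 1)
  Token 2: 'city' -> NEW (unique so far: 2)
  Token 3: 'often' -> NEW (unique so far: 3)
  Token 4: 'desert' -> duplicate (unique so far: 3)
  Token 5: 'before' -> NEW (unique so far: 4)
  Token 6: 'mountain' -> NEW (unique so far: 5)
  Token 7: 'dog' -> NEW (unique so far: 6)
Unique types: ('before', 'city', 'desert', 'dog', 'mountain', 'often')
Vocabulary size: 6

6


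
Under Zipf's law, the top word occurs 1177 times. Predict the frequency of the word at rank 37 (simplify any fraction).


Zipf's law: freq(rank) = f1 / rank
f1 = 1177, rank = 37
freq = 1177 / 37
GCD(1177, 37) = 1
Simplified: 1177/37

1177/37


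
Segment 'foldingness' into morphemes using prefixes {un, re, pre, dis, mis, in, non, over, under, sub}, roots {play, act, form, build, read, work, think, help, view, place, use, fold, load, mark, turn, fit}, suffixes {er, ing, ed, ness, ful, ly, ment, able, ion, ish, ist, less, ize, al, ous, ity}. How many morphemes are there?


Segmenting 'foldingness' against the inventory:
  'fold' -> root (morpheme 1)
  'ing' -> suffix (morpheme 2)
  'ness' -> suffix (morpheme 3)
Total morphemes: 3

3


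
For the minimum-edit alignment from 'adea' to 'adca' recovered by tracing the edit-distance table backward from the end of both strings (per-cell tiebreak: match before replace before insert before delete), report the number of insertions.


Edit distance = 1. Backtracking from cell (4, 4) with preference match > replace > insert > delete,
then listing the resulting alignment 'adea' -> 'adca' left to right:
  Step 1: keep 'a'
  Step 2: keep 'd'
  Step 3: replace e->c
  Step 4: keep 'a'
Total insertions: 0

0


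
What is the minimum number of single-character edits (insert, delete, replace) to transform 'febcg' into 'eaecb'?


Building DP table for s1='febcg' (len 5) and s2='eaecb' (len 5):
       e  a  e  c  b
    0  1  2  3  4  5
  f 1  1  2  3  4  5
  e 2  1  2  2  3  4
  b 3  2  2  3  3  3
  c 4  3  3  3  3  4
  g 5  4  4  4  4  4
Edit distance = dp[5][5] = 4

4


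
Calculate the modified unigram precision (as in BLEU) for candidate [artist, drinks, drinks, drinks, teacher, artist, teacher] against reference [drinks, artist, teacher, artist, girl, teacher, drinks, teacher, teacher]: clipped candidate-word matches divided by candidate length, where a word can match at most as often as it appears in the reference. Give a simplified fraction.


Reference word counts: {'artist': 2, 'drinks': 2, 'girl': 1, 'teacher': 4}
Checking each candidate word (with clipping):
  'artist' -> in reference (ref count 2, used 1/2) -> match (matches: 1)
  'drinks' -> in reference (ref count 2, used 1/2) -> match (matches: 2)
  'drinks' -> in reference (ref count 2, used 2/2) -> match (matches: 3)
  'drinks' -> ref count 2 already used up (2/2) -> clipped, no match (matches: 3)
  'teacher' -> in reference (ref count 4, used 1/4) -> match (matches: 4)
  'artist' -> in reference (ref count 2, used 2/2) -> match (matches: 5)
  'teacher' -> in reference (ref count 4, used 2/4) -> match (matches: 6)
Clipped matches: 6, Candidate length: 7
Precision = 6/7

6/7


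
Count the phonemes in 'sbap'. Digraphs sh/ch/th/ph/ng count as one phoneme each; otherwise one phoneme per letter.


Parsing 'sbap' greedily, digraphs first:
  's' -> consonant phoneme (phonemes so far: 1)
  'b' -> consonant phoneme (phonemes so far: 2)
  'a' -> vowel phoneme (phonemes so far: 3)
  'p' -> consonant phoneme (phonemes so far: 4)
Total phonemes: 4

4


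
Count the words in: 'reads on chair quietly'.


Counting words by splitting on spaces:
  Word 1: 'reads'
  Word 2: 'on'
  Word 3: 'chair'
  Word 4: 'quietly'
Total words: 4

4


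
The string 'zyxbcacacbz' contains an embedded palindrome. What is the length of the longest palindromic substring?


Scanning 'zyxbcacacbz' for palindromic substrings.
Substring at positions 3-9: 'bcacacb'.
Check: reverse('bcacacb') = 'bcacacb' -> palindrome confirmed.
Neighbouring characters ('x' / 'z') break symmetry, so it cannot extend further.
No longer palindromic substring exists; longest length = 7

7


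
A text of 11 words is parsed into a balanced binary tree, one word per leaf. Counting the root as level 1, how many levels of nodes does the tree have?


In a balanced binary tree with n leaves the deepest leaf is ceil(log2(n)) edges below the root,
so counting node levels inclusive of root and leaves gives ceil(log2(n)) + 1 levels.
log2(11) = 3.4594
ceil(3.4594) = 4
levels = 4 + 1 = 5

5


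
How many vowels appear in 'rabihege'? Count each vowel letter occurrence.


Scanning each character of 'rabihege':
  Position 1: 'r' -> consonant (running count: 0)
  Position 2: 'a' -> vowel (running count: 1)
  Position 3: 'b' -> consonant (running count: 1)
  Position 4: 'i' -> vowel (running count: 2)
  Position 5: 'h' -> consonant (running count: 2)
  Position 6: 'e' -> vowel (running count: 3)
  Position 7: 'g' -> consonant (running count: 3)
  Position 8: 'e' -> vowel (running count: 4)
Total vowels: 4

4


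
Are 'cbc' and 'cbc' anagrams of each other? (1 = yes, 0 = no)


Sort characters of 'cbc': 'bcc'
Sort characters of 'cbc': 'bcc'
Sorted forms match -> they ARE anagrams
Result: 1

1


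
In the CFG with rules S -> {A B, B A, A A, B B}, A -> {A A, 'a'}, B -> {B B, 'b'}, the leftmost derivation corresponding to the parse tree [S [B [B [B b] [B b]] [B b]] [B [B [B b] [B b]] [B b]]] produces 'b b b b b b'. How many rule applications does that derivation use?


Every bracketed nonterminal node [X ...] in the tree is produced by exactly one rule application.
Reading the tree off as a leftmost derivation:
  Step 1: S  =>  B B   (applied S -> B B)
  Step 2: B B  =>  B B B   (applied B -> B B)
  Step 3: B B B  =>  B B B B   (applied B -> B B)
  Step 4: B B B B  =>  b B B B   (applied B -> b)
  Step 5: b B B B  =>  b b B B   (applied B -> b)
  Step 6: b b B B  =>  b b b B   (applied B -> b)
  Step 7: b b b B  =>  b b b B B   (applied B -> B B)
  Step 8: b b b B B  =>  b b b B B B   (applied B -> B B)
  Step 9: b b b B B B  =>  b b b b B B   (applied B -> b)
  Step 10: b b b b B B  =>  b b b b b B   (applied B -> b)
  Step 11: b b b b b B  =>  b b b b b b   (applied B -> b)
Final yield: b b b b b b
Total rewrite steps: 11

11


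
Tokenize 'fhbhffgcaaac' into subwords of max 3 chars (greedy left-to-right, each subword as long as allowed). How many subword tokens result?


'fhbhffgcaaac' has 12 characters.
Chunking with max size 3:
  Chunk 1: 'fhb' (positions 0-2)
  Chunk 2: 'hff' (positions 3-5)
  Chunk 3: 'gca' (positions 6-8)
  Chunk 4: 'aac' (positions 9-11)
Total chunks: ceil(12 / 3) = 4

4


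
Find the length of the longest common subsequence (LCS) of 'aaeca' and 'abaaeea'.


DP table for LCS of 'aaeca' and 'abaaeea':
       a  b  a  a  e  e  a
    0  0  0  0  0  0  0  0
  a 0  1  1  1  1  1  1  1
  a 0  1  1  2  2  2  2  2
  e 0  1  1  2  2  3  3  3
  c 0  1  1  2  2  3  3  3
  a 0  1  1  2  3  3  3  4
LCS: 'aaea'
LCS length = 4

4


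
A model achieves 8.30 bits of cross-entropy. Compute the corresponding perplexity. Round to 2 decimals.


Perplexity formula: PP = 2^H
H = 8.30
PP = 2^8.30
Decompose: 2^8.30 = 2^8 * 2^0.30
2^8 = 256, 2^0.30 ~ 1.2311444
PP ~ 256 * 1.2311444 = 315.1729664
Rounded to 2 decimals: 315.17

315.17


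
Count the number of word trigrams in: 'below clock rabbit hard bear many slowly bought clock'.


Word trigrams from [9] words:
  Trigram 1: (below clock rabbit)
  Trigram 2: (clock rabbit hard)
  Trigram 3: (rabbit hard bear)
  Trigram 4: (hard bear many)
  Trigram 5: (bear many slowly)
  Trigram 6: (many slowly bought)
  Trigram 7: (slowly bought clock)
Total word trigrams: 9 - 2 = 7

7


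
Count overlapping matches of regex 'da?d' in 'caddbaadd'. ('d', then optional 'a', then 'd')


Pattern: da?d means 'd', then optional 'a', then 'd'.
Scanning 'caddbaadd' position-by-position:
  Pos 0: window 'cad' -> no
  Pos 1: window 'add' -> no
  Pos 2: window 'ddb' -> MATCH
  Pos 3: window 'dba' -> no
  Pos 4: window 'baa' -> no
  Pos 5: window 'aad' -> no
  Pos 6: window 'add' -> no
  Pos 7: window 'dd' -> MATCH
  Pos 8: window 'd' -> no
Total matches: 2

2


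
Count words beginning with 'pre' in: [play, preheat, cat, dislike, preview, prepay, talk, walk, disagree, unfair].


Checking each word for prefix 'pre':
  'play' -> no (count: 0)
  'preheat' -> YES, starts with 'pre' (count: 1)
  'cat' -> no (count: 1)
  'dislike' -> no (count: 1)
  'preview' -> YES, starts with 'pre' (count: 2)
  'prepay' -> YES, starts with 'pre' (count: 3)
  'talk' -> no (count: 3)
  'walk' -> no (count: 3)
  'disagree' -> no (count: 3)
  'unfair' -> no (count: 3)
Total with prefix 'pre': 3

3


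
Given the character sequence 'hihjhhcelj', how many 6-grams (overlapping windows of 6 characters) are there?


String 'hihjhhcelj' has length L = 10.
Number of overlapping n-grams = L - n + 1
Substituting: 10 - 6 + 1 = 5

5


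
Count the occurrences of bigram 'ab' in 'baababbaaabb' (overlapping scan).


Scanning 'baababbaaabb' for bigram 'ab':
  Position 0: 'ba' -> no
  Position 1: 'aa' -> no
  Position 2: 'ab' -> MATCH
  Position 3: 'ba' -> no
  Position 4: 'ab' -> MATCH
  Position 5: 'bb' -> no
  Position 6: 'ba' -> no
  Position 7: 'aa' -> no
  Position 8: 'aa' -> no
  Position 9: 'ab' -> MATCH
  Position 10: 'bb' -> no
Total matches: 3

3


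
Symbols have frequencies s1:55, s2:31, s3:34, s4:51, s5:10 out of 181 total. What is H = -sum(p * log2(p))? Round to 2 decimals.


Computing entropy H = -sum(p_i * log2(p_i)):
  s1: p = 55/181 = 0.3039, -p*log2(p) = 0.5222
  s2: p = 31/181 = 0.1713, -p*log2(p) = 0.4360
  s3: p = 34/181 = 0.1878, -p*log2(p) = 0.4532
  s4: p = 51/181 = 0.2818, -p*log2(p) = 0.5149
  s5: p = 10/181 = 0.0552, -p*log2(p) = 0.2308
H = sum of terms = 2.1571
Rounded to 2 decimals: 2.16

2.16


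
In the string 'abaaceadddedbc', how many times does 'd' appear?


Scanning 'abaaceadddedbc' for 'd':
  Position 7: 'd' -> MATCH (count: 1)
  Position 8: 'd' -> MATCH (count: 2)
  Position 9: 'd' -> MATCH (count: 3)
  Position 11: 'd' -> MATCH (count: 4)
Total occurrences of 'd': 4

4


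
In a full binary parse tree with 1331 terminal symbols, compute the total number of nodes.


Leaf nodes (terminals): 1331
Internal nodes = n - 1 = 1331 - 1 = 1330
Total = leaves + internal = 1331 + 1330 = 2661

2661


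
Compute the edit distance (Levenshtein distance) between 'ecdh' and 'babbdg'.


Building DP table for s1='ecdh' (len 4) and s2='babbdg' (len 6):
       b  a  b  b  d  g
    0  1  2  3  4  5  6
  e 1  1  2  3  4  5  6
  c 2  2  2  3  4  5  6
  d 3  3  3  3  4  4  5
  h 4  4  4  4  4  5  5
Edit distance = dp[4][6] = 5

5


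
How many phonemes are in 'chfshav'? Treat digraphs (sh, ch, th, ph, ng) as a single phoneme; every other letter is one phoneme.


Parsing 'chfshav' greedily, digraphs first:
  'ch' -> digraph (1 consonant phoneme) (phonemes so far: 1)
  'f' -> consonant phoneme (phonemes so far: 2)
  'sh' -> digraph (1 consonant phoneme) (phonemes so far: 3)
  'a' -> vowel phoneme (phonemes so far: 4)
  'v' -> consonant phoneme (phonemes so far: 5)
Total phonemes: 5

5


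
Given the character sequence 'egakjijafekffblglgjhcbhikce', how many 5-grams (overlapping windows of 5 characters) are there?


String 'egakjijafekffblglgjhcbhikce' has length L = 27.
Number of overlapping n-grams = L - n + 1
Substituting: 27 - 5 + 1 = 23

23


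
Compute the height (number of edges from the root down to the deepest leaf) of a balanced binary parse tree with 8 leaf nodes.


In a balanced binary tree with n leaves the deepest leaf is ceil(log2(n)) edges below the root.
log2(8) = 3.0000
ceil(3.0000) = 3
height (edges) = 3

3


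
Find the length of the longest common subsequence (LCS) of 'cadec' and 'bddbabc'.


DP table for LCS of 'cadec' and 'bddbabc':
       b  d  d  b  a  b  c
    0  0  0  0  0  0  0  0
  c 0  0  0  0  0  0  0  1
  a 0  0  0  0  0  1  1  1
  d 0  0  1  1  1  1  1  1
  e 0  0  1  1  1  1  1  1
  c 0  0  1  1  1  1  1  2
LCS: 'ac'
LCS length = 2

2


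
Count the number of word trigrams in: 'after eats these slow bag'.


Word trigrams from [5] words:
  Trigram 1: (after eats these)
  Trigram 2: (eats these slow)
  Trigram 3: (these slow bag)
Total word trigrams: 5 - 2 = 3

3


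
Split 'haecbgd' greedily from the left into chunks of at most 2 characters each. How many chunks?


'haecbgd' has 7 characters.
Chunking with max size 2:
  Chunk 1: 'ha' (positions 0-1)
  Chunk 2: 'ec' (positions 2-3)
  Chunk 3: 'bg' (positions 4-5)
  Chunk 4: 'd' (positions 6-6)
Total chunks: ceil(7 / 2) = 4

4


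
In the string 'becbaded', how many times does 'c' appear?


Scanning 'becbaded' for 'c':
  Position 2: 'c' -> MATCH (count: 1)
Total occurrences of 'c': 1

1


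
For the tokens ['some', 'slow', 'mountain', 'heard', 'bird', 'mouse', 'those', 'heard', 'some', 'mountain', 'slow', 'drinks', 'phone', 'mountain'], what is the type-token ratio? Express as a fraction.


Tokens: 14
Unique types: ('bird', 'drinks', 'heard', 'mountain', 'mouse', 'phone', 'slow', 'some', 'those') = 9
TTR = 9/14
Already in lowest terms.

9/14


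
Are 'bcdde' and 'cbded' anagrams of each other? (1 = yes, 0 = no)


Sort characters of 'bcdde': 'bcdde'
Sort characters of 'cbded': 'bcdde'
Sorted forms match -> they ARE anagrams
Result: 1

1


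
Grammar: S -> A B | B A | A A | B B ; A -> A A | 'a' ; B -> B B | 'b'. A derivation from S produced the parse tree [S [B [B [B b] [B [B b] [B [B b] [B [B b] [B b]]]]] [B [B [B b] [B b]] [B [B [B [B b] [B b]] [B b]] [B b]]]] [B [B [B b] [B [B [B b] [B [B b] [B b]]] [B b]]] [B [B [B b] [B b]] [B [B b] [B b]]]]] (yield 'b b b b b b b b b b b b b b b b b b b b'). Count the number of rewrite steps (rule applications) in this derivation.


Every bracketed nonterminal node [X ...] in the tree is produced by exactly one rule application.
Reading the tree off as a leftmost derivation:
  Step 1: S  =>  B B   (applied S -> B B)
  Step 2: B B  =>  B B B   (applied B -> B B)
  Step 3: B B B  =>  B B B B   (applied B -> B B)
  Step 4: B B B B  =>  b B B B   (applied B -> b)
  Step 5: b B B B  =>  b B B B B   (applied B -> B B)
  Step 6: b B B B B  =>  b b B B B   (applied B -> b)
  Step 7: b b B B B  =>  b b B B B B   (applied B -> B B)
  Step 8: b b B B B B  =>  b b b B B B   (applied B -> b)
  Step 9: b b b B B B  =>  b b b B B B B   (applied B -> B B)
  Step 10: b b b B B B B  =>  b b b b B B B   (applied B -> b)
  Step 11: b b b b B B B  =>  b b b b b B B   (applied B -> b)
  Step 12: b b b b b B B  =>  b b b b b B B B   (applied B -> B B)
  Step 13: b b b b b B B B  =>  b b b b b B B B B   (applied B -> B B)
  Step 14: b b b b b B B B B  =>  b b b b b b B B B   (applied B -> b)
  Step 15: b b b b b b B B B  =>  b b b b b b b B B   (applied B -> b)
  Step 16: b b b b b b b B B  =>  b b b b b b b B B B   (applied B -> B B)
  Step 17: b b b b b b b B B B  =>  b b b b b b b B B B B   (applied B -> B B)
  Step 18: b b b b b b b B B B B  =>  b b b b b b b B B B B B   (applied B -> B B)
  Step 19: b b b b b b b B B B B B  =>  b b b b b b b b B B B B   (applied B -> b)
  Step 20: b b b b b b b b B B B B  =>  b b b b b b b b b B B B   (applied B -> b)
  Step 21: b b b b b b b b b B B B  =>  b b b b b b b b b b B B   (applied B -> b)
  Step 22: b b b b b b b b b b B B  =>  b b b b b b b b b b b B   (applied B -> b)
  Step 23: b b b b b b b b b b b B  =>  b b b b b b b b b b b B B   (applied B -> B B)
  Step 24: b b b b b b b b b b b B B  =>  b b b b b b b b b b b B B B   (applied B -> B B)
  Step 25: b b b b b b b b b b b B B B  =>  b b b b b b b b b b b b B B   (applied B -> b)
  Step 26: b b b b b b b b b b b b B B  =>  b b b b b b b b b b b b B B B   (applied B -> B B)
  Step 27: b b b b b b b b b b b b B B B  =>  b b b b b b b b b b b b B B B B   (applied B -> B B)
  Step 28: b b b b b b b b b b b b B B B B  =>  b b b b b b b b b b b b b B B B   (applied B -> b)
  Step 29: b b b b b b b b b b b b b B B B  =>  b b b b b b b b b b b b b B B B B   (applied B -> B B)
  Step 30: b b b b b b b b b b b b b B B B B  =>  b b b b b b b b b b b b b b B B B   (applied B -> b)
  Step 31: b b b b b b b b b b b b b b B B B  =>  b b b b b b b b b b b b b b b B B   (applied B -> b)
  Step 32: b b b b b b b b b b b b b b b B B  =>  b b b b b b b b b b b b b b b b B   (applied B -> b)
  Step 33: b b b b b b b b b b b b b b b b B  =>  b b b b b b b b b b b b b b b b B B   (applied B -> B B)
  Step 34: b b b b b b b b b b b b b b b b B B  =>  b b b b b b b b b b b b b b b b B B B   (applied B -> B B)
  Step 35: b b b b b b b b b b b b b b b b B B B  =>  b b b b b b b b b b b b b b b b b B B   (applied B -> b)
  Step 36: b b b b b b b b b b b b b b b b b B B  =>  b b b b b b b b b b b b b b b b b b B   (applied B -> b)
  Step 37: b b b b b b b b b b b b b b b b b b B  =>  b b b b b b b b b b b b b b b b b b B B   (applied B -> B B)
  Step 38: b b b b b b b b b b b b b b b b b b B B  =>  b b b b b b b b b b b b b b b b b b b B   (applied B -> b)
  Step 39: b b b b b b b b b b b b b b b b b b b B  =>  b b b b b b b b b b b b b b b b b b b b   (applied B -> b)
Final yield: b b b b b b b b b b b b b b b b b b b b
Total rewrite steps: 39

39


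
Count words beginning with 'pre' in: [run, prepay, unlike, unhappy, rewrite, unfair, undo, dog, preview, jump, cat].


Checking each word for prefix 'pre':
  'run' -> no (count: 0)
  'prepay' -> YES, starts with 'pre' (count: 1)
  'unlike' -> no (count: 1)
  'unhappy' -> no (count: 1)
  'rewrite' -> no (count: 1)
  'unfair' -> no (count: 1)
  'undo' -> no (count: 1)
  'dog' -> no (count: 1)
  'preview' -> YES, starts with 'pre' (count: 2)
  'jump' -> no (count: 2)
  'cat' -> no (count: 2)
Total with prefix 'pre': 2

2


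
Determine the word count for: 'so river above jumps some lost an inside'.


Counting words by splitting on spaces:
  Word 1: 'so'
  Word 2: 'river'
  Word 3: 'above'
  Word 4: 'jumps'
  Word 5: 'some'
  Word 6: 'lost'
  Word 7: 'an'
  Word 8: 'inside'
Total words: 8

8


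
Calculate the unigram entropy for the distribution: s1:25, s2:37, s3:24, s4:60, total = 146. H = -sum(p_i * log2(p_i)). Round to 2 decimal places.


Computing entropy H = -sum(p_i * log2(p_i)):
  s1: p = 25/146 = 0.1712, -p*log2(p) = 0.4360
  s2: p = 37/146 = 0.2534, -p*log2(p) = 0.5019
  s3: p = 24/146 = 0.1644, -p*log2(p) = 0.4282
  s4: p = 60/146 = 0.4110, -p*log2(p) = 0.5272
H = sum of terms = 1.8933
Rounded to 2 decimals: 1.89

1.89


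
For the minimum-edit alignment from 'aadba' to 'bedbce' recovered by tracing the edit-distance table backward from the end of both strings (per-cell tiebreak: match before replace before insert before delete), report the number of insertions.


Edit distance = 4. Backtracking from cell (5, 6) with preference match > replace > insert > delete,
then listing the resulting alignment 'aadba' -> 'bedbce' left to right:
  Step 1: replace a->b
  Step 2: replace a->e
  Step 3: keep 'd'
  Step 4: keep 'b'
  Step 5: insert 'c' [insertion #1]
  Step 6: replace a->e
Total insertions: 1

1


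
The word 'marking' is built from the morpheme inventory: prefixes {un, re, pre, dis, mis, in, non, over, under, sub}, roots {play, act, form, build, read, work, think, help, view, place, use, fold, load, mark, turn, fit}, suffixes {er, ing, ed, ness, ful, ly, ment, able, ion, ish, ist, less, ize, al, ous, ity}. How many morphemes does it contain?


Segmenting 'marking' against the inventory:
  'mark' -> root (morpheme 1)
  'ing' -> suffix (morpheme 2)
Total morphemes: 2

2


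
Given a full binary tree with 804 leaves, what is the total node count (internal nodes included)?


Leaf nodes (terminals): 804
Internal nodes = n - 1 = 804 - 1 = 803
Total = leaves + internal = 804 + 803 = 1607

1607


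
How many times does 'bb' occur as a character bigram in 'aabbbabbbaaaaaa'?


Scanning 'aabbbabbbaaaaaa' for bigram 'bb':
  Position 0: 'aa' -> no
  Position 1: 'ab' -> no
  Position 2: 'bb' -> MATCH
  Position 3: 'bb' -> MATCH
  Position 4: 'ba' -> no
  Position 5: 'ab' -> no
  Position 6: 'bb' -> MATCH
  Position 7: 'bb' -> MATCH
  Position 8: 'ba' -> no
  Position 9: 'aa' -> no
  Position 10: 'aa' -> no
  Position 11: 'aa' -> no
  Position 12: 'aa' -> no
  Position 13: 'aa' -> no
Total matches: 4

4


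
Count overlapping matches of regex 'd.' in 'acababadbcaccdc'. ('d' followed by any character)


Pattern: d. means 'd' followed by any character.
Scanning 'acababadbcaccdc' position-by-position:
  Pos 0: window 'ac' -> no
  Pos 1: window 'ca' -> no
  Pos 2: window 'ab' -> no
  Pos 3: window 'ba' -> no
  Pos 4: window 'ab' -> no
  Pos 5: window 'ba' -> no
  Pos 6: window 'ad' -> no
  Pos 7: window 'db' -> MATCH
  Pos 8: window 'bc' -> no
  Pos 9: window 'ca' -> no
  Pos 10: window 'ac' -> no
  Pos 11: window 'cc' -> no
  Pos 12: window 'cd' -> no
  Pos 13: window 'dc' -> MATCH
  Pos 14: window 'c' -> no
Total matches: 2

2


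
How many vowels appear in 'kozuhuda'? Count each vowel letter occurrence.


Scanning each character of 'kozuhuda':
  Position 1: 'k' -> consonant (running count: 0)
  Position 2: 'o' -> vowel (running count: 1)
  Position 3: 'z' -> consonant (running count: 1)
  Position 4: 'u' -> vowel (running count: 2)
  Position 5: 'h' -> consonant (running count: 2)
  Position 6: 'u' -> vowel (running count: 3)
  Position 7: 'd' -> consonant (running count: 3)
  Position 8: 'a' -> vowel (running count: 4)
Total vowels: 4

4


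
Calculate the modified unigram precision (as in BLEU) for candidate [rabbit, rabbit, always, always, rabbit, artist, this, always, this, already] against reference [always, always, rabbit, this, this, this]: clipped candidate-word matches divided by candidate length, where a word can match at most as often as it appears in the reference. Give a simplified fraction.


Reference word counts: {'always': 2, 'rabbit': 1, 'this': 3}
Checking each candidate word (with clipping):
  'rabbit' -> in reference (ref count 1, used 1/1) -> match (matches: 1)
  'rabbit' -> ref count 1 already used up (1/1) -> clipped, no match (matches: 1)
  'always' -> in reference (ref count 2, used 1/2) -> match (matches: 2)
  'always' -> in reference (ref count 2, used 2/2) -> match (matches: 3)
  'rabbit' -> ref count 1 already used up (1/1) -> clipped, no match (matches: 3)
  'artist' -> not in reference -> no match (matches: 3)
  'this' -> in reference (ref count 3, used 1/3) -> match (matches: 4)
  'always' -> ref count 2 already used up (2/2) -> clipped, no match (matches: 4)
  'this' -> in reference (ref count 3, used 2/3) -> match (matches: 5)
  'already' -> not in reference -> no match (matches: 5)
Clipped matches: 5, Candidate length: 10
Precision = 5/10 = 1/2

1/2


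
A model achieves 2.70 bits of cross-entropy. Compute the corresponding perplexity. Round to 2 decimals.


Perplexity formula: PP = 2^H
H = 2.70
PP = 2^2.70
Decompose: 2^2.70 = 2^2 * 2^0.70
2^2 = 4, 2^0.70 ~ 1.6245048
PP ~ 4 * 1.6245048 = 6.4980192
Rounded to 2 decimals: 6.50

6.50


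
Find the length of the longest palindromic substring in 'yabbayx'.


Scanning 'yabbayx' for palindromic substrings.
Substring at positions 0-5: 'yabbay'.
Check: reverse('yabbay') = 'yabbay' -> palindrome confirmed.
Neighbouring characters ('-' / 'x') break symmetry, so it cannot extend further.
No longer palindromic substring exists; longest length = 6

6


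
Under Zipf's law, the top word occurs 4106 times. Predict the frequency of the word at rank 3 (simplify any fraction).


Zipf's law: freq(rank) = f1 / rank
f1 = 4106, rank = 3
freq = 4106 / 3
GCD(4106, 3) = 1
Simplified: 4106/3

4106/3


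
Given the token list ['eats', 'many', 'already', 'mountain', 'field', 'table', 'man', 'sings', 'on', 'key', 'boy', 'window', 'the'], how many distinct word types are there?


Listing all tokens and tracking unique types:
  Token 1: 'eats' -> NEW (unique so far: 1)
  Token 2: 'many' -> NEW (unique so far: 2)
  Token 3: 'already' -> NEW (unique so far: 3)
  Token 4: 'mountain' -> NEW (unique so far: 4)
  Token 5: 'field' -> NEW (unique so far: 5)
  Token 6: 'table' -> NEW (unique so far: 6)
  Token 7: 'man' -> NEW (unique so far: 7)
  Token 8: 'sings' -> NEW (unique so far: 8)
  Token 9: 'on' -> NEW (unique so far: 9)
  Token 10: 'key' -> NEW (unique so far: 10)
  Token 11: 'boy' -> NEW (unique so far: 11)
  Token 12: 'window' -> NEW (unique so far: 12)
  Token 13: 'the' -> NEW (unique so far: 13)
Unique types: ('already', 'boy', 'eats', 'field', 'key', 'man', 'many', 'mountain', 'on', 'sings', 'table', 'the', 'window')
Vocabulary size: 13

13


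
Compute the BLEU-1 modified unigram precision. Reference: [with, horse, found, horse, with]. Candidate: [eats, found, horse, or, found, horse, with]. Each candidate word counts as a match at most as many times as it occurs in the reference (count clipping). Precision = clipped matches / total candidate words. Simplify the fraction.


Reference word counts: {'found': 1, 'horse': 2, 'with': 2}
Checking each candidate word (with clipping):
  'eats' -> not in reference -> no match (matches: 0)
  'found' -> in reference (ref count 1, used 1/1) -> match (matches: 1)
  'horse' -> in reference (ref count 2, used 1/2) -> match (matches: 2)
  'or' -> not in reference -> no match (matches: 2)
  'found' -> ref count 1 already used up (1/1) -> clipped, no match (matches: 2)
  'horse' -> in reference (ref count 2, used 2/2) -> match (matches: 3)
  'with' -> in reference (ref count 2, used 1/2) -> match (matches: 4)
Clipped matches: 4, Candidate length: 7
Precision = 4/7

4/7


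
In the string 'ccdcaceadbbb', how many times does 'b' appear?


Scanning 'ccdcaceadbbb' for 'b':
  Position 9: 'b' -> MATCH (count: 1)
  Position 10: 'b' -> MATCH (count: 2)
  Position 11: 'b' -> MATCH (count: 3)
Total occurrences of 'b': 3

3


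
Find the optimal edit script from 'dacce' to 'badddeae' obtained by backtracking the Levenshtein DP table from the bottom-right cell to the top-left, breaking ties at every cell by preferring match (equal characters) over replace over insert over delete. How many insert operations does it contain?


Edit distance = 6. Backtracking from cell (5, 8) with preference match > replace > insert > delete,
then listing the resulting alignment 'dacce' -> 'badddeae' left to right:
  Step 1: insert 'b' [insertion #1]
  Step 2: insert 'a' [insertion #2]
  Step 3: insert 'd' [insertion #3]
  Step 4: keep 'd'
  Step 5: replace a->d
  Step 6: replace c->e
  Step 7: replace c->a
  Step 8: keep 'e'
Total insertions: 3

3


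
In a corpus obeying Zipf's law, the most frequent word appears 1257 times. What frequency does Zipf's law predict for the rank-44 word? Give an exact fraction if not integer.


Zipf's law: freq(rank) = f1 / rank
f1 = 1257, rank = 44
freq = 1257 / 44
GCD(1257, 44) = 1
Simplified: 1257/44

1257/44


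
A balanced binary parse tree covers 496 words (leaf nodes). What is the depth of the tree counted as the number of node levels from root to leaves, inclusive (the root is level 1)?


In a balanced binary tree with n leaves the deepest leaf is ceil(log2(n)) edges below the root,
so counting node levels inclusive of root and leaves gives ceil(log2(n)) + 1 levels.
log2(496) = 8.9542
ceil(8.9542) = 9
levels = 9 + 1 = 10

10


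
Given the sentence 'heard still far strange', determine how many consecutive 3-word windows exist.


Word trigrams from [4] words:
  Trigram 1: (heard still far)
  Trigram 2: (still far strange)
Total word trigrams: 4 - 2 = 2

2


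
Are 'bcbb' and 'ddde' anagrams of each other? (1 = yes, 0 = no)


Sort characters of 'bcbb': 'bbbc'
Sort characters of 'ddde': 'ddde'
Sorted forms differ -> they are NOT anagrams
Result: 0

0


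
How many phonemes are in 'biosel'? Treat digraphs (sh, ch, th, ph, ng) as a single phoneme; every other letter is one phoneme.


Parsing 'biosel' greedily, digraphs first:
  'b' -> consonant phoneme (phonemes so far: 1)
  'i' -> vowel phoneme (phonemes so far: 2)
  'o' -> vowel phoneme (phonemes so far: 3)
  's' -> consonant phoneme (phonemes so far: 4)
  'e' -> vowel phoneme (phonemes so far: 5)
  'l' -> consonant phoneme (phonemes so far: 6)
Total phonemes: 6

6


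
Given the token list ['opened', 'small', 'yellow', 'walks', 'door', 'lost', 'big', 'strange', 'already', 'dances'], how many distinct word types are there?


Listing all tokens and tracking unique types:
  Token 1: 'opened' -> NEW (unique so far: 1)
  Token 2: 'small' -> NEW (unique so far: 2)
  Token 3: 'yellow' -> NEW (unique so far: 3)
  Token 4: 'walks' -> NEW (unique so far: 4)
  Token 5: 'door' -> NEW (unique so far: 5)
  Token 6: 'lost' -> NEW (unique so far: 6)
  Token 7: 'big' -> NEW (unique so far: 7)
  Token 8: 'strange' -> NEW (unique so far: 8)
  Token 9: 'already' -> NEW (unique so far: 9)
  Token 10: 'dances' -> NEW (unique so far: 10)
Unique types: ('already', 'big', 'dances', 'door', 'lost', 'opened', 'small', 'strange', 'walks', 'yellow')
Vocabulary size: 10

10


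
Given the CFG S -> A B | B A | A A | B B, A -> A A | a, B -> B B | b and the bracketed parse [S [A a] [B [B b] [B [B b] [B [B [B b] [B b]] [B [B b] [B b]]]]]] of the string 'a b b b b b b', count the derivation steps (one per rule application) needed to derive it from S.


Every bracketed nonterminal node [X ...] in the tree is produced by exactly one rule application.
Reading the tree off as a leftmost derivation:
  Step 1: S  =>  A B   (applied S -> A B)
  Step 2: A B  =>  a B   (applied A -> a)
  Step 3: a B  =>  a B B   (applied B -> B B)
  Step 4: a B B  =>  a b B   (applied B -> b)
  Step 5: a b B  =>  a b B B   (applied B -> B B)
  Step 6: a b B B  =>  a b b B   (applied B -> b)
  Step 7: a b b B  =>  a b b B B   (applied B -> B B)
  Step 8: a b b B B  =>  a b b B B B   (applied B -> B B)
  Step 9: a b b B B B  =>  a b b b B B   (applied B -> b)
  Step 10: a b b b B B  =>  a b b b b B   (applied B -> b)
  Step 11: a b b b b B  =>  a b b b b B B   (applied B -> B B)
  Step 12: a b b b b B B  =>  a b b b b b B   (applied B -> b)
  Step 13: a b b b b b B  =>  a b b b b b b   (applied B -> b)
Final yield: a b b b b b b
Total rewrite steps: 13

13


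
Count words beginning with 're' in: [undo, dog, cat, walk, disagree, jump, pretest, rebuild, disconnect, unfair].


Checking each word for prefix 're':
  'undo' -> no (count: 0)
  'dog' -> no (count: 0)
  'cat' -> no (count: 0)
  'walk' -> no (count: 0)
  'disagree' -> no (count: 0)
  'jump' -> no (count: 0)
  'pretest' -> no (count: 0)
  'rebuild' -> YES, starts with 're' (count: 1)
  'disconnect' -> no (count: 1)
  'unfair' -> no (count: 1)
Total with prefix 're': 1

1


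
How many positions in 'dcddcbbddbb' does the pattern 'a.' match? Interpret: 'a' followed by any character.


Pattern: a. means 'a' followed by any character.
Scanning 'dcddcbbddbb' position-by-position:
  Pos 0: window 'dc' -> no
  Pos 1: window 'cd' -> no
  Pos 2: window 'dd' -> no
  Pos 3: window 'dc' -> no
  Pos 4: window 'cb' -> no
  Pos 5: window 'bb' -> no
  Pos 6: window 'bd' -> no
  Pos 7: window 'dd' -> no
  Pos 8: window 'db' -> no
  Pos 9: window 'bb' -> no
  Pos 10: window 'b' -> no
Total matches: 0

0


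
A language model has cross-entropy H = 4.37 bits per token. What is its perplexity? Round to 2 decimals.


Perplexity formula: PP = 2^H
H = 4.37
PP = 2^4.37
Decompose: 2^4.37 = 2^4 * 2^0.37
2^4 = 16, 2^0.37 ~ 1.2923528
PP ~ 16 * 1.2923528 = 20.6776448
Rounded to 2 decimals: 20.68

20.68


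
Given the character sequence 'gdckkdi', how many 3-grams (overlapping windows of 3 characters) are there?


String 'gdckkdi' has length L = 7.
Number of overlapping n-grams = L - n + 1
Substituting: 7 - 3 + 1 = 5

5


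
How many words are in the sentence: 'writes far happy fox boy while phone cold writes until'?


Counting words by splitting on spaces:
  Word 1: 'writes'
  Word 2: 'far'
  Word 3: 'happy'
  Word 4: 'fox'
  Word 5: 'boy'
  Word 6: 'while'
  Word 7: 'phone'
  Word 8: 'cold'
  Word 9: 'writes'
  Word 10: 'until'
Total words: 10

10


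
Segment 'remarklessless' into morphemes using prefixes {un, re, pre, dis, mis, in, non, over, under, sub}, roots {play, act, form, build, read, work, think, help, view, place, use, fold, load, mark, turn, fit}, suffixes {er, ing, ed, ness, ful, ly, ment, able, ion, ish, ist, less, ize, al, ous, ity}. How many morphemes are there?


Segmenting 'remarklessless' against the inventory:
  're' -> prefix (morpheme 1)
  'mark' -> root (morpheme 2)
  'less' -> suffix (morpheme 3)
  'less' -> suffix (morpheme 4)
Total morphemes: 4

4


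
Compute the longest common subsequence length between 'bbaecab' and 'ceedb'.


DP table for LCS of 'bbaecab' and 'ceedb':
       c  e  e  d  b
    0  0  0  0  0  0
  b 0  0  0  0  0  1
  b 0  0  0  0  0  1
  a 0  0  0  0  0  1
  e 0  0  1  1  1  1
  c 0  1  1  1  1  1
  a 0  1  1  1  1  1
  b 0  1  1  1  1  2
LCS: 'eb'
LCS length = 2

2


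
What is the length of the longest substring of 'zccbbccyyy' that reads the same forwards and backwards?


Scanning 'zccbbccyyy' for palindromic substrings.
Substring at positions 1-6: 'ccbbcc'.
Check: reverse('ccbbcc') = 'ccbbcc' -> palindrome confirmed.
Neighbouring characters ('z' / 'y') break symmetry, so it cannot extend further.
No longer palindromic substring exists; longest length = 6

6


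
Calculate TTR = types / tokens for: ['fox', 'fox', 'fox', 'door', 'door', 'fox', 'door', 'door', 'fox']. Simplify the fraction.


Tokens: 9
Unique types: ('door', 'fox') = 2
TTR = 2/9
Already in lowest terms.

2/9


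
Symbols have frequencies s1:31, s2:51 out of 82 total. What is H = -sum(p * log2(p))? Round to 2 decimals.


Computing entropy H = -sum(p_i * log2(p_i)):
  s1: p = 31/82 = 0.3780, -p*log2(p) = 0.5305
  s2: p = 51/82 = 0.6220, -p*log2(p) = 0.4261
H = sum of terms = 0.9566
Rounded to 2 decimals: 0.96

0.96


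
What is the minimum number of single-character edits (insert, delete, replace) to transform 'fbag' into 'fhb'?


Building DP table for s1='fbag' (len 4) and s2='fhb' (len 3):
       f  h  b
    0  1  2  3
  f 1  0  1  2
  b 2  1  1  1
  a 3  2  2  2
  g 4  3  3  3
Edit distance = dp[4][3] = 3

3


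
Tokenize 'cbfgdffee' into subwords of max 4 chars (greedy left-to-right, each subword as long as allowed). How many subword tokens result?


'cbfgdffee' has 9 characters.
Chunking with max size 4:
  Chunk 1: 'cbfg' (positions 0-3)
  Chunk 2: 'dffe' (positions 4-7)
  Chunk 3: 'e' (positions 8-8)
Total chunks: ceil(9 / 4) = 3

3


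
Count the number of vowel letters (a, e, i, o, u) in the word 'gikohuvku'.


Scanning each character of 'gikohuvku':
  Position 1: 'g' -> consonant (running count: 0)
  Position 2: 'i' -> vowel (running count: 1)
  Position 3: 'k' -> consonant (running count: 1)
  Position 4: 'o' -> vowel (running count: 2)
  Position 5: 'h' -> consonant (running count: 2)
  Position 6: 'u' -> vowel (running count: 3)
  Position 7: 'v' -> consonant (running count: 3)
  Position 8: 'k' -> consonant (running count: 3)
  Position 9: 'u' -> vowel (running count: 4)
Total vowels: 4

4


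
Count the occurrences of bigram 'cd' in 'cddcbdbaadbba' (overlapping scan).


Scanning 'cddcbdbaadbba' for bigram 'cd':
  Position 0: 'cd' -> MATCH
  Position 1: 'dd' -> no
  Position 2: 'dc' -> no
  Position 3: 'cb' -> no
  Position 4: 'bd' -> no
  Position 5: 'db' -> no
  Position 6: 'ba' -> no
  Position 7: 'aa' -> no
  Position 8: 'ad' -> no
  Position 9: 'db' -> no
  Position 10: 'bb' -> no
  Position 11: 'ba' -> no
Total matches: 1

1


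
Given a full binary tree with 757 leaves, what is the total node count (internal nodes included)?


Leaf nodes (terminals): 757
Internal nodes = n - 1 = 757 - 1 = 756
Total = leaves + internal = 757 + 756 = 1513

1513


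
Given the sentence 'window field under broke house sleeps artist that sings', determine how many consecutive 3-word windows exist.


Word trigrams from [9] words:
  Trigram 1: (window field under)
  Trigram 2: (field under broke)
  Trigram 3: (under broke house)
  Trigram 4: (broke house sleeps)
  Trigram 5: (house sleeps artist)
  Trigram 6: (sleeps artist that)
  Trigram 7: (artist that sings)
Total word trigrams: 9 - 2 = 7

7


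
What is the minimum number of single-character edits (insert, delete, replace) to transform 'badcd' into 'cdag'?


Building DP table for s1='badcd' (len 5) and s2='cdag' (len 4):
       c  d  a  g
    0  1  2  3  4
  b 1  1  2  3  4
  a 2  2  2  2  3
  d 3  3  2  3  3
  c 4  3  3  3  4
  d 5  4  3  4  4
Edit distance = dp[5][4] = 4

4


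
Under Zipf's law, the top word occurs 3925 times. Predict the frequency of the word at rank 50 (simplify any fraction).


Zipf's law: freq(rank) = f1 / rank
f1 = 3925, rank = 50
freq = 3925 / 50
GCD(3925, 50) = 25
Simplified: 157/2

157/2


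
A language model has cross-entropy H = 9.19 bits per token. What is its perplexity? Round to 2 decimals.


Perplexity formula: PP = 2^H
H = 9.19
PP = 2^9.19
Decompose: 2^9.19 = 2^9 * 2^0.19
2^9 = 512, 2^0.19 ~ 1.1407637
PP ~ 512 * 1.1407637 = 584.0710144
Rounded to 2 decimals: 584.07

584.07


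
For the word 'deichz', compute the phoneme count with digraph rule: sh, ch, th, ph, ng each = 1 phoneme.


Parsing 'deichz' greedily, digraphs first:
  'd' -> consonant phoneme (phonemes so far: 1)
  'e' -> vowel phoneme (phonemes so far: 2)
  'i' -> vowel phoneme (phonemes so far: 3)
  'ch' -> digraph (1 consonant phoneme) (phonemes so far: 4)
  'z' -> consonant phoneme (phonemes so far: 5)
Total phonemes: 5

5


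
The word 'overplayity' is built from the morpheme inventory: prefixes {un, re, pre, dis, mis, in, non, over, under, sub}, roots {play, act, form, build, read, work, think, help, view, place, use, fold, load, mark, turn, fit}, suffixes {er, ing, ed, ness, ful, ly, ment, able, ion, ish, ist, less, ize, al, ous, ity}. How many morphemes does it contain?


Segmenting 'overplayity' against the inventory:
  'over' -> prefix (morpheme 1)
  'play' -> root (morpheme 2)
  'ity' -> suffix (morpheme 3)
Total morphemes: 3

3


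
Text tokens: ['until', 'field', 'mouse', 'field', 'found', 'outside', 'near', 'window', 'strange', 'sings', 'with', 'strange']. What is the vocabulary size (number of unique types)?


Listing all tokens and tracking unique types:
  Token 1: 'until' -> NEW (unique so far: 1)
  Token 2: 'field' -> NEW (unique so far: 2)
  Token 3: 'mouse' -> NEW (unique so far: 3)
  Token 4: 'field' -> duplicate (unique so far: 3)
  Token 5: 'found' -> NEW (unique so far: 4)
  Token 6: 'outside' -> NEW (unique so far: 5)
  Token 7: 'near' -> NEW (unique so far: 6)
  Token 8: 'window' -> NEW (unique so far: 7)
  Token 9: 'strange' -> NEW (unique so far: 8)
  Token 10: 'sings' -> NEW (unique so far: 9)
  Token 11: 'with' -> NEW (unique so far: 10)
  Token 12: 'strange' -> duplicate (unique so far: 10)
Unique types: ('field', 'found', 'mouse', 'near', 'outside', 'sings', 'strange', 'until', 'window', 'with')
Vocabulary size: 10

10


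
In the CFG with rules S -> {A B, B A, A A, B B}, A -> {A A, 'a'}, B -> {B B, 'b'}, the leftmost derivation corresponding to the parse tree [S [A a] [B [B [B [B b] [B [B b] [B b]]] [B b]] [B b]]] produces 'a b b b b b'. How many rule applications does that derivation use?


Every bracketed nonterminal node [X ...] in the tree is produced by exactly one rule application.
Reading the tree off as a leftmost derivation:
  Step 1: S  =>  A B   (applied S -> A B)
  Step 2: A B  =>  a B   (applied A -> a)
  Step 3: a B  =>  a B B   (applied B -> B B)
  Step 4: a B B  =>  a B B B   (applied B -> B B)
  Step 5: a B B B  =>  a B B B B   (applied B -> B B)
  Step 6: a B B B B  =>  a b B B B   (applied B -> b)
  Step 7: a b B B B  =>  a b B B B B   (applied B -> B B)
  Step 8: a b B B B B  =>  a b b B B B   (applied B -> b)
  Step 9: a b b B B B  =>  a b b b B B   (applied B -> b)
  Step 10: a b b b B B  =>  a b b b b B   (applied B -> b)
  Step 11: a b b b b B  =>  a b b b b b   (applied B -> b)
Final yield: a b b b b b
Total rewrite steps: 11

11
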